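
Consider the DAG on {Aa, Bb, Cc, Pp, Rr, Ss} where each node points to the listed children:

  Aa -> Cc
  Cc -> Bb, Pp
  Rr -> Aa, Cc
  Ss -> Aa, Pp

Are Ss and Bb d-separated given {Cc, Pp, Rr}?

3 paths connect Ss and Bb; each must be blocked for d-separation to hold:
Path 1: Ss → Pp ← Cc → Bb
  Cc is a fork here and Cc is conditioned on, so the path is blocked at Cc.
Path 2: Ss → Aa → Cc → Bb
  Cc is a chain here and Cc is conditioned on, so the path is blocked at Cc.
Path 3: Ss → Aa ← Rr → Cc → Bb
  Rr is a fork here and Rr is conditioned on, so the path is blocked at Rr.
Every path is blocked, so Ss and Bb are d-separated given {Cc, Pp, Rr}.

Yes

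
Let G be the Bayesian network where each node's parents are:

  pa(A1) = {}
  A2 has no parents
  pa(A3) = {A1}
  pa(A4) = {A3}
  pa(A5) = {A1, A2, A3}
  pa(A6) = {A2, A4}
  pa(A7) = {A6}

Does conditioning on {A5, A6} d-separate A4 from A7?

3 paths connect A4 and A7; each must be blocked for d-separation to hold:
  1. A4 ← A3 → A5 ← A2 → A6 → A7 — A3:fork[open]; A5:collider[open]; A2:fork[open]; A6:chain[blocks] ⇒ blocked
  2. A4 ← A3 ← A1 → A5 ← A2 → A6 → A7 — A3:chain[open]; A1:fork[open]; A5:collider[open]; A2:fork[open]; A6:chain[blocks] ⇒ blocked
  3. A4 → A6 → A7 — A6:chain[blocks] ⇒ blocked
All paths are blocked; A4 ⊥ A7 | {A5, A6} holds.

Yes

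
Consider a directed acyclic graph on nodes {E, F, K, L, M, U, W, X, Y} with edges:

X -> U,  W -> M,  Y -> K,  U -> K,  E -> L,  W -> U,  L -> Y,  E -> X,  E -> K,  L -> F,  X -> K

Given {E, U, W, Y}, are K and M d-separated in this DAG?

Yes

4 paths connect K and M; each must be blocked for d-separation to hold:
Path 1: K ← X → U ← W → M
  W is a fork here and W is conditioned on, so the path is blocked at W.
Path 2: K ← U ← W → M
  U is a chain here and U is conditioned on, so the path is blocked at U.
Path 3: K ← E → X → U ← W → M
  E is a fork here and E is conditioned on, so the path is blocked at E.
Path 4: K ← Y ← L ← E → X → U ← W → M
  Y is a chain here and Y is conditioned on, so the path is blocked at Y.
Since every path is blocked, d-separation holds.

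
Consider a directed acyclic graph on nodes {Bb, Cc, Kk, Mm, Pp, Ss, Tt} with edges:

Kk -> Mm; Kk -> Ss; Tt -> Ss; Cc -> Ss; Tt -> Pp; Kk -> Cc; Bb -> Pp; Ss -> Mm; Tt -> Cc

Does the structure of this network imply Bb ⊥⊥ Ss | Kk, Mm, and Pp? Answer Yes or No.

4 paths connect Bb and Ss; each must be blocked for d-separation to hold:
Path 1: Bb → Pp ← Tt → Ss
  Pp is a collider and Pp is conditioned on, which opens it; Tt is a fork and Tt is not conditioned on — no node blocks this path, so it is active.
Path 2: Bb → Pp ← Tt → Cc ← Kk → Mm ← Ss
  Kk is a fork here and Kk is conditioned on, so the path is blocked at Kk.
Path 3: Bb → Pp ← Tt → Cc ← Kk → Ss
  Kk is a fork here and Kk is conditioned on, so the path is blocked at Kk.
Path 4: Bb → Pp ← Tt → Cc → Ss
  Pp is a collider and Pp is conditioned on, which opens it; Tt is a fork and Tt is not conditioned on; Cc is a chain and Cc is not conditioned on — no node blocks this path, so it is active.
Since the path Bb → Pp ← Tt → Ss is active, Bb and Ss are not d-separated given {Kk, Mm, Pp}.

No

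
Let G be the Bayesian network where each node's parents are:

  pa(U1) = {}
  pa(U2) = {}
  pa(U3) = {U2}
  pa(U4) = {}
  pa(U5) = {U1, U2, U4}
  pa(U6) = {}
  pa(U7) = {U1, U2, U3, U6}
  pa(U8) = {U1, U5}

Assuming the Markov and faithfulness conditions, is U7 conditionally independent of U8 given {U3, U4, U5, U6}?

We examine all 6 paths between U7 and U8:
Path 1: U7 ← U1 → U8
  U1 is a fork and U1 is not conditioned on — no node blocks this path, so it is active.
Path 2: U7 ← U1 → U5 → U8
  U5 is a chain here and U5 is conditioned on, so the path is blocked at U5.
Path 3: U7 ← U3 ← U2 → U5 ← U1 → U8
  U3 is a chain here and U3 is conditioned on, so the path is blocked at U3.
Path 4: U7 ← U3 ← U2 → U5 → U8
  U3 is a chain here and U3 is conditioned on, so the path is blocked at U3.
Path 5: U7 ← U2 → U5 ← U1 → U8
  U2 is a fork and U2 is not conditioned on; U5 is a collider and U5 is conditioned on, which opens it; U1 is a fork and U1 is not conditioned on — no node blocks this path, so it is active.
Path 6: U7 ← U2 → U5 → U8
  U5 is a chain here and U5 is conditioned on, so the path is blocked at U5.
At least one path is unblocked, so d-separation fails.

No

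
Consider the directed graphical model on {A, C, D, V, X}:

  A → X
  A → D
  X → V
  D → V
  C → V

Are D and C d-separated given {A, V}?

No — D and C are not d-separated given {A, V}.

2 paths connect D and C; each must be blocked for d-separation to hold:
  1. D ← A → X → V ← C — A:fork[blocks]; X:chain[open]; V:collider[open] ⇒ blocked
  2. D → V ← C — V:collider[open] ⇒ active
At least one path is unblocked, so d-separation fails.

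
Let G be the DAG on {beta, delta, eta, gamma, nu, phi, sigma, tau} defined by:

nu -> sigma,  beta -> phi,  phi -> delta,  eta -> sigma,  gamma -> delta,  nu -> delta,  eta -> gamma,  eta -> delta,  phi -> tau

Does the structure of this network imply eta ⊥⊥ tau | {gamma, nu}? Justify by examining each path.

Enumerating the 3 paths from eta to tau and testing each for blocking by {gamma, nu}:
Path 1: eta → delta ← phi → tau
  delta is a collider here and neither delta nor any of its descendants is conditioned on, so the collider stays closed — the path is blocked at delta.
Path 2: eta → gamma → delta ← phi → tau
  gamma is a chain here and gamma is conditioned on, so the path is blocked at gamma.
Path 3: eta → sigma ← nu → delta ← phi → tau
  sigma is a collider here and neither sigma nor any of its descendants is conditioned on, so the collider stays closed — the path is blocked at sigma.
All paths are blocked; eta ⊥ tau | {gamma, nu} holds.

Yes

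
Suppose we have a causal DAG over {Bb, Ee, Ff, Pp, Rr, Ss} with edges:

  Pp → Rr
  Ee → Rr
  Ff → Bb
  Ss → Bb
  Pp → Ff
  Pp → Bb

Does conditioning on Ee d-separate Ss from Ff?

Yes

Enumerating the 2 paths from Ss to Ff and testing each for blocking by {Ee}:
Path 1: Ss → Bb ← Ff
  Bb is a collider here and neither Bb nor any of its descendants is conditioned on, so the collider stays closed — the path is blocked at Bb.
Path 2: Ss → Bb ← Pp → Ff
  Bb is a collider here and neither Bb nor any of its descendants is conditioned on, so the collider stays closed — the path is blocked at Bb.
Since every path is blocked, d-separation holds.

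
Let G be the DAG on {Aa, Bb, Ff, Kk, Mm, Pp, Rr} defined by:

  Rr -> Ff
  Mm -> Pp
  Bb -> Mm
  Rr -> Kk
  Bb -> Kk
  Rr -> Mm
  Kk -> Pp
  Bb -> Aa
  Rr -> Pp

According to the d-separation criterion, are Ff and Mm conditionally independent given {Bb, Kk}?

Enumerating the 5 paths from Ff to Mm and testing each for blocking by {Bb, Kk}:
  1. Ff ← Rr → Kk → Pp ← Mm — Rr:fork[open]; Kk:chain[blocks]; Pp:collider[blocks] ⇒ blocked
  2. Ff ← Rr → Kk ← Bb → Mm — Rr:fork[open]; Kk:collider[open]; Bb:fork[blocks] ⇒ blocked
  3. Ff ← Rr → Mm — Rr:fork[open] ⇒ active
  4. Ff ← Rr → Pp ← Kk ← Bb → Mm — Rr:fork[open]; Pp:collider[blocks]; Kk:chain[blocks]; Bb:fork[blocks] ⇒ blocked
  5. Ff ← Rr → Pp ← Mm — Rr:fork[open]; Pp:collider[blocks] ⇒ blocked
At least one path is unblocked, so d-separation fails.

No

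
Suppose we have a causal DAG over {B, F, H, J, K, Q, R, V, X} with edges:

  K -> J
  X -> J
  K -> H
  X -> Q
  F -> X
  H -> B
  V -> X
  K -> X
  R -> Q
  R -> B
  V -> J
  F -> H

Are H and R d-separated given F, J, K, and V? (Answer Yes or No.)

Enumerating the 5 paths from H to R and testing each for blocking by {F, J, K, V}:
Path 1: H ← K → J ← V → X → Q ← R
  K is a fork here and K is conditioned on, so the path is blocked at K.
Path 2: H ← K → J ← X → Q ← R
  K is a fork here and K is conditioned on, so the path is blocked at K.
Path 3: H ← K → X → Q ← R
  K is a fork here and K is conditioned on, so the path is blocked at K.
Path 4: H ← F → X → Q ← R
  F is a fork here and F is conditioned on, so the path is blocked at F.
Path 5: H → B ← R
  B is a collider here and neither B nor any of its descendants is conditioned on, so the collider stays closed — the path is blocked at B.
Since every path is blocked, d-separation holds.

Yes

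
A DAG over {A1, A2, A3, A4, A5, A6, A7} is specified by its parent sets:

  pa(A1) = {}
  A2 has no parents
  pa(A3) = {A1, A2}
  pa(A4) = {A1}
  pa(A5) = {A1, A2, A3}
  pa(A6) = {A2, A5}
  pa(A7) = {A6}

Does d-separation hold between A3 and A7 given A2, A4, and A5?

6 paths connect A3 and A7; each must be blocked for d-separation to hold:
Path 1: A3 → A5 → A6 → A7
  A5 is a chain here and A5 is conditioned on, so the path is blocked at A5.
Path 2: A3 → A5 ← A2 → A6 → A7
  A2 is a fork here and A2 is conditioned on, so the path is blocked at A2.
Path 3: A3 ← A1 → A5 → A6 → A7
  A5 is a chain here and A5 is conditioned on, so the path is blocked at A5.
Path 4: A3 ← A1 → A5 ← A2 → A6 → A7
  A2 is a fork here and A2 is conditioned on, so the path is blocked at A2.
Path 5: A3 ← A2 → A5 → A6 → A7
  A2 is a fork here and A2 is conditioned on, so the path is blocked at A2.
Path 6: A3 ← A2 → A6 → A7
  A2 is a fork here and A2 is conditioned on, so the path is blocked at A2.
Every path is blocked, so A3 and A7 are d-separated given {A2, A4, A5}.

Yes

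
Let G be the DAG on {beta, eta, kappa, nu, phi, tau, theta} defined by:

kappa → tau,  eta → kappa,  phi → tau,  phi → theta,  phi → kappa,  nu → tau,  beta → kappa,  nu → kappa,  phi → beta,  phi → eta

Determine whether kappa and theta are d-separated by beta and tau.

5 paths connect kappa and theta; each must be blocked for d-separation to hold:
Path 1: kappa ← beta ← phi → theta
  beta is a chain here and beta is conditioned on, so the path is blocked at beta.
Path 2: kappa ← phi → theta
  phi is a fork and phi is not conditioned on — no node blocks this path, so it is active.
Path 3: kappa ← eta ← phi → theta
  eta is a chain and eta is not conditioned on; phi is a fork and phi is not conditioned on — no node blocks this path, so it is active.
Path 4: kappa → tau ← phi → theta
  tau is a collider and tau is conditioned on, which opens it; phi is a fork and phi is not conditioned on — no node blocks this path, so it is active.
Path 5: kappa ← nu → tau ← phi → theta
  nu is a fork and nu is not conditioned on; tau is a collider and tau is conditioned on, which opens it; phi is a fork and phi is not conditioned on — no node blocks this path, so it is active.
Because an active path exists, kappa and theta are not d-separated.

No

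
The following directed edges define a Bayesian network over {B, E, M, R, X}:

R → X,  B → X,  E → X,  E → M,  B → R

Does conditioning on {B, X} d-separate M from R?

There are 2 undirected paths between M and R; checking each against the conditioning set {B, X}:
Path 1: M ← E → X ← R
  E is a fork and E is not conditioned on; X is a collider and X is conditioned on, which opens it — no node blocks this path, so it is active.
Path 2: M ← E → X ← B → R
  B is a fork here and B is conditioned on, so the path is blocked at B.
At least one path is unblocked, so d-separation fails.

No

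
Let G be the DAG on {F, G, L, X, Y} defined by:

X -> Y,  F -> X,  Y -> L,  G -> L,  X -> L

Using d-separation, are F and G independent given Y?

There are 2 undirected paths between F and G; checking each against the conditioning set {Y}:
  1. F → X → Y → L ← G — X:chain[open]; Y:chain[blocks]; L:collider[blocks] ⇒ blocked
  2. F → X → L ← G — X:chain[open]; L:collider[blocks] ⇒ blocked
Since every path is blocked, d-separation holds.

Yes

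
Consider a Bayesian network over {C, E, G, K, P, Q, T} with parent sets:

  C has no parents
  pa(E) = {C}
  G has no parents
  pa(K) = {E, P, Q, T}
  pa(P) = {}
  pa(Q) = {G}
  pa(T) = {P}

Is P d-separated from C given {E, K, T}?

Yes

2 paths connect P and C; each must be blocked for d-separation to hold:
Path 1: P → K ← E ← C
  E is a chain here and E is conditioned on, so the path is blocked at E.
Path 2: P → T → K ← E ← C
  T is a chain here and T is conditioned on, so the path is blocked at T.
Every path is blocked, so P and C are d-separated given {E, K, T}.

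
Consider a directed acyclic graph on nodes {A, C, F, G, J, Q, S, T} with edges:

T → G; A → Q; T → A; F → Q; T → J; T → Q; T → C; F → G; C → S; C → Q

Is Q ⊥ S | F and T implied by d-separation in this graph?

4 paths connect Q and S; each must be blocked for d-separation to hold:
Path 1: Q ← A ← T → C → S
  T is a fork here and T is conditioned on, so the path is blocked at T.
Path 2: Q ← C → S
  C is a fork and C is not conditioned on — no node blocks this path, so it is active.
Path 3: Q ← F → G ← T → C → S
  F is a fork here and F is conditioned on, so the path is blocked at F.
Path 4: Q ← T → C → S
  T is a fork here and T is conditioned on, so the path is blocked at T.
Since the path Q ← C → S is active, Q and S are not d-separated given {F, T}.

No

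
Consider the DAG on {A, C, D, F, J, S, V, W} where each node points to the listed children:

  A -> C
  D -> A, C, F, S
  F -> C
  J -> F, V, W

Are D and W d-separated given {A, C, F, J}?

There are 3 undirected paths between D and W; checking each against the conditioning set {A, C, F, J}:
  1. D → A → C ← F ← J → W — A:chain[blocks]; C:collider[open]; F:chain[blocks]; J:fork[blocks] ⇒ blocked
  2. D → F ← J → W — F:collider[open]; J:fork[blocks] ⇒ blocked
  3. D → C ← F ← J → W — C:collider[open]; F:chain[blocks]; J:fork[blocks] ⇒ blocked
All paths are blocked; D ⊥ W | {A, C, F, J} holds.

Yes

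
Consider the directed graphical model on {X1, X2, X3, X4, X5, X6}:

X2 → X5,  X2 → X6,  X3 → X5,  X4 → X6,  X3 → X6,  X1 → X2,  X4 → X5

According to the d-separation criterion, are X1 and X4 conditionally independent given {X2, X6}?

Yes — X1 and X4 are d-separated given {X2, X6}.

There are 4 undirected paths between X1 and X4; checking each against the conditioning set {X2, X6}:
Path 1: X1 → X2 → X6 ← X4
  X2 is a chain here and X2 is conditioned on, so the path is blocked at X2.
Path 2: X1 → X2 → X6 ← X3 → X5 ← X4
  X2 is a chain here and X2 is conditioned on, so the path is blocked at X2.
Path 3: X1 → X2 → X5 ← X4
  X2 is a chain here and X2 is conditioned on, so the path is blocked at X2.
Path 4: X1 → X2 → X5 ← X3 → X6 ← X4
  X2 is a chain here and X2 is conditioned on, so the path is blocked at X2.
Since every path is blocked, d-separation holds.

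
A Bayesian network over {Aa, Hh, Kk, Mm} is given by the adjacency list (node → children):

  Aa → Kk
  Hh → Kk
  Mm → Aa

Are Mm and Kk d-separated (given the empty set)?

No

Only one path connects Mm and Kk:
Path 1: Mm → Aa → Kk
  Aa is a chain and Aa is not conditioned on — no node blocks this path, so it is active.
Since the path Mm → Aa → Kk is active, Mm and Kk are not d-separated given ∅.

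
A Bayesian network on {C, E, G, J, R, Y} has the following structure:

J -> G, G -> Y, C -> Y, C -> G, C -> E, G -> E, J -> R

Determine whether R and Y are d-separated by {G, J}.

There are 3 undirected paths between R and Y; checking each against the conditioning set {G, J}:
  1. R ← J → G ← C → Y — J:fork[blocks]; G:collider[open]; C:fork[open] ⇒ blocked
  2. R ← J → G → E ← C → Y — J:fork[blocks]; G:chain[blocks]; E:collider[blocks]; C:fork[open] ⇒ blocked
  3. R ← J → G → Y — J:fork[blocks]; G:chain[blocks] ⇒ blocked
Every path is blocked, so R and Y are d-separated given {G, J}.

Yes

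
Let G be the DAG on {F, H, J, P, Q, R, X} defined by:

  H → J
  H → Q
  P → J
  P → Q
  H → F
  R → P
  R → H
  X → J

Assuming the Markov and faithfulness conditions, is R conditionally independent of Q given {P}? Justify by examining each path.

There are 4 undirected paths between R and Q; checking each against the conditioning set {P}:
Path 1: R → P → J ← H → Q
  P is a chain here and P is conditioned on, so the path is blocked at P.
Path 2: R → P → Q
  P is a chain here and P is conditioned on, so the path is blocked at P.
Path 3: R → H → J ← P → Q
  J is a collider here and neither J nor any of its descendants is conditioned on, so the collider stays closed — the path is blocked at J.
Path 4: R → H → Q
  H is a chain and H is not conditioned on — no node blocks this path, so it is active.
At least one path is unblocked, so d-separation fails.

No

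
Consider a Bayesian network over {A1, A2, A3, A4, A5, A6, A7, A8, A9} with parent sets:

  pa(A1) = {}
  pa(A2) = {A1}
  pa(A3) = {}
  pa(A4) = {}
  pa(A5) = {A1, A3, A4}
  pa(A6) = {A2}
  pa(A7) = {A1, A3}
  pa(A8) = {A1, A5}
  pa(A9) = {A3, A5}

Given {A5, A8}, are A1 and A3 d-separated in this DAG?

No

There are 5 undirected paths between A1 and A3; checking each against the conditioning set {A5, A8}:
Path 1: A1 → A5 ← A3
  A5 is a collider and A5 is conditioned on, which opens it — no node blocks this path, so it is active.
Path 2: A1 → A5 → A9 ← A3
  A5 is a chain here and A5 is conditioned on, so the path is blocked at A5.
Path 3: A1 → A7 ← A3
  A7 is a collider here and neither A7 nor any of its descendants is conditioned on, so the collider stays closed — the path is blocked at A7.
Path 4: A1 → A8 ← A5 ← A3
  A5 is a chain here and A5 is conditioned on, so the path is blocked at A5.
Path 5: A1 → A8 ← A5 → A9 ← A3
  A5 is a fork here and A5 is conditioned on, so the path is blocked at A5.
Since the path A1 → A5 ← A3 is active, A1 and A3 are not d-separated given {A5, A8}.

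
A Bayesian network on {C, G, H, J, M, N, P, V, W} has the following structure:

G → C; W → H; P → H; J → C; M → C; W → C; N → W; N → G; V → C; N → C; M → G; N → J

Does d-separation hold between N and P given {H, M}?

No — N and P are not d-separated given {H, M}.

5 paths connect N and P; each must be blocked for d-separation to hold:
Path 1: N → G ← M → C ← W → H ← P
  G is a collider here and neither G nor any of its descendants is conditioned on, so the collider stays closed — the path is blocked at G.
Path 2: N → G → C ← W → H ← P
  C is a collider here and neither C nor any of its descendants is conditioned on, so the collider stays closed — the path is blocked at C.
Path 3: N → W → H ← P
  W is a chain and W is not conditioned on; H is a collider and H is conditioned on, which opens it — no node blocks this path, so it is active.
Path 4: N → C ← W → H ← P
  C is a collider here and neither C nor any of its descendants is conditioned on, so the collider stays closed — the path is blocked at C.
Path 5: N → J → C ← W → H ← P
  C is a collider here and neither C nor any of its descendants is conditioned on, so the collider stays closed — the path is blocked at C.
At least one path is unblocked, so d-separation fails.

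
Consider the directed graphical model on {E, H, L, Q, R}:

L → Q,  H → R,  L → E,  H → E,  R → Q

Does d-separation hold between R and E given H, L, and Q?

Yes

We examine all 2 paths between R and E:
Path 1: R ← H → E
  H is a fork here and H is conditioned on, so the path is blocked at H.
Path 2: R → Q ← L → E
  L is a fork here and L is conditioned on, so the path is blocked at L.
Every path is blocked, so R and E are d-separated given {H, L, Q}.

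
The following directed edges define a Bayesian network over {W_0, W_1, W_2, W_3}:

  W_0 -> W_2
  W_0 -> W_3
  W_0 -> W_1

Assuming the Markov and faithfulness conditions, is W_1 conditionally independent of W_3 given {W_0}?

Yes

There is one path between W_1 and W_3:
  1. W_1 ← W_0 → W_3 — W_0:fork[blocks] ⇒ blocked
Since every path is blocked, d-separation holds.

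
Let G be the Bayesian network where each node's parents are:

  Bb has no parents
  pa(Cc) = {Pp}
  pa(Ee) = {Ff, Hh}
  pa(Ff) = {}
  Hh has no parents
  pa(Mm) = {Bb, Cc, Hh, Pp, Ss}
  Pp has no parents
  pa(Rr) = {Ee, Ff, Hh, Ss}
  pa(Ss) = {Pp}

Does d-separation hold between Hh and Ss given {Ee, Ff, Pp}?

6 paths connect Hh and Ss; each must be blocked for d-separation to hold:
  1. Hh → Mm ← Pp → Ss — Mm:collider[blocks]; Pp:fork[blocks] ⇒ blocked
  2. Hh → Mm ← Cc ← Pp → Ss — Mm:collider[blocks]; Cc:chain[open]; Pp:fork[blocks] ⇒ blocked
  3. Hh → Mm ← Ss — Mm:collider[blocks] ⇒ blocked
  4. Hh → Ee → Rr ← Ss — Ee:chain[blocks]; Rr:collider[blocks] ⇒ blocked
  5. Hh → Ee ← Ff → Rr ← Ss — Ee:collider[open]; Ff:fork[blocks]; Rr:collider[blocks] ⇒ blocked
  6. Hh → Rr ← Ss — Rr:collider[blocks] ⇒ blocked
All paths are blocked; Hh ⊥ Ss | {Ee, Ff, Pp} holds.

Yes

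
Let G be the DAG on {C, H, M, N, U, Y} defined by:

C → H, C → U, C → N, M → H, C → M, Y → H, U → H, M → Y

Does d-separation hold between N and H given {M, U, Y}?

There are 4 undirected paths between N and H; checking each against the conditioning set {M, U, Y}:
Path 1: N ← C → M → Y → H
  M is a chain here and M is conditioned on, so the path is blocked at M.
Path 2: N ← C → M → H
  M is a chain here and M is conditioned on, so the path is blocked at M.
Path 3: N ← C → U → H
  U is a chain here and U is conditioned on, so the path is blocked at U.
Path 4: N ← C → H
  C is a fork and C is not conditioned on — no node blocks this path, so it is active.
Because an active path exists, N and H are not d-separated.

No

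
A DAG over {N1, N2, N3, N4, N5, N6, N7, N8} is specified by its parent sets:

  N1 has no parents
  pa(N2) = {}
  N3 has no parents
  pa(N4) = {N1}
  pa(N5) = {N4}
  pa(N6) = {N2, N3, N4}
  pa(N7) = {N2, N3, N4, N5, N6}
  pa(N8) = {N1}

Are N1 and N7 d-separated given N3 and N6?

No — N1 and N7 are not d-separated given {N3, N6}.

5 paths connect N1 and N7; each must be blocked for d-separation to hold:
Path 1: N1 → N4 → N6 ← N2 → N7
  N4 is a chain and N4 is not conditioned on; N6 is a collider and N6 is conditioned on, which opens it; N2 is a fork and N2 is not conditioned on — no node blocks this path, so it is active.
Path 2: N1 → N4 → N6 → N7
  N6 is a chain here and N6 is conditioned on, so the path is blocked at N6.
Path 3: N1 → N4 → N6 ← N3 → N7
  N3 is a fork here and N3 is conditioned on, so the path is blocked at N3.
Path 4: N1 → N4 → N7
  N4 is a chain and N4 is not conditioned on — no node blocks this path, so it is active.
Path 5: N1 → N4 → N5 → N7
  N4 is a chain and N4 is not conditioned on; N5 is a chain and N5 is not conditioned on — no node blocks this path, so it is active.
Since the path N1 → N4 → N6 ← N2 → N7 is active, N1 and N7 are not d-separated given {N3, N6}.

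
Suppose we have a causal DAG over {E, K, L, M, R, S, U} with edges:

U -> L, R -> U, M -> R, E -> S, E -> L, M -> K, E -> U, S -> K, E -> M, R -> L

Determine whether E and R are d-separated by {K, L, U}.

No

We examine all 6 paths between E and R:
Path 1: E → U ← R
  U is a collider and U is conditioned on, which opens it — no node blocks this path, so it is active.
Path 2: E → U → L ← R
  U is a chain here and U is conditioned on, so the path is blocked at U.
Path 3: E → L ← R
  L is a collider and L is conditioned on, which opens it — no node blocks this path, so it is active.
Path 4: E → L ← U ← R
  U is a chain here and U is conditioned on, so the path is blocked at U.
Path 5: E → M → R
  M is a chain and M is not conditioned on — no node blocks this path, so it is active.
Path 6: E → S → K ← M → R
  S is a chain and S is not conditioned on; K is a collider and K is conditioned on, which opens it; M is a fork and M is not conditioned on — no node blocks this path, so it is active.
At least one path is unblocked, so d-separation fails.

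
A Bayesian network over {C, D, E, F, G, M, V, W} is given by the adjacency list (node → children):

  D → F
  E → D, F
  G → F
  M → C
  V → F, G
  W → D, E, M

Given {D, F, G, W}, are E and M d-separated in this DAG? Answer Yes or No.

Enumerating the 3 paths from E to M and testing each for blocking by {D, F, G, W}:
  1. E ← W → M — W:fork[blocks] ⇒ blocked
  2. E → F ← D ← W → M — F:collider[open]; D:chain[blocks]; W:fork[blocks] ⇒ blocked
  3. E → D ← W → M — D:collider[open]; W:fork[blocks] ⇒ blocked
Since every path is blocked, d-separation holds.

Yes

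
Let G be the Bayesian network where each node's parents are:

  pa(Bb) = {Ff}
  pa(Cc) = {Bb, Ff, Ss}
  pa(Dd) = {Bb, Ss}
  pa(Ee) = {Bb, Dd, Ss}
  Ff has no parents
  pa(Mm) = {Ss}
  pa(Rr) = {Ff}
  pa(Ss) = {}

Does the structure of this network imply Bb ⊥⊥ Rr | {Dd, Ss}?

No

There are 6 undirected paths between Bb and Rr; checking each against the conditioning set {Dd, Ss}:
Path 1: Bb → Dd → Ee ← Ss → Cc ← Ff → Rr
  Dd is a chain here and Dd is conditioned on, so the path is blocked at Dd.
Path 2: Bb → Dd ← Ss → Cc ← Ff → Rr
  Ss is a fork here and Ss is conditioned on, so the path is blocked at Ss.
Path 3: Bb ← Ff → Rr
  Ff is a fork and Ff is not conditioned on — no node blocks this path, so it is active.
Path 4: Bb → Ee ← Dd ← Ss → Cc ← Ff → Rr
  Ee is a collider here and neither Ee nor any of its descendants is conditioned on, so the collider stays closed — the path is blocked at Ee.
Path 5: Bb → Ee ← Ss → Cc ← Ff → Rr
  Ee is a collider here and neither Ee nor any of its descendants is conditioned on, so the collider stays closed — the path is blocked at Ee.
Path 6: Bb → Cc ← Ff → Rr
  Cc is a collider here and neither Cc nor any of its descendants is conditioned on, so the collider stays closed — the path is blocked at Cc.
Since the path Bb ← Ff → Rr is active, Bb and Rr are not d-separated given {Dd, Ss}.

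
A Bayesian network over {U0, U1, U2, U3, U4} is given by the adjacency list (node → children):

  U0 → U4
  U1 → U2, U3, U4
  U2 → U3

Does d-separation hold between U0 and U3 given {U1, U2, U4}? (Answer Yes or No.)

Yes — U0 and U3 are d-separated given {U1, U2, U4}.

We examine all 2 paths between U0 and U3:
Path 1: U0 → U4 ← U1 → U3
  U1 is a fork here and U1 is conditioned on, so the path is blocked at U1.
Path 2: U0 → U4 ← U1 → U2 → U3
  U1 is a fork here and U1 is conditioned on, so the path is blocked at U1.
Since every path is blocked, d-separation holds.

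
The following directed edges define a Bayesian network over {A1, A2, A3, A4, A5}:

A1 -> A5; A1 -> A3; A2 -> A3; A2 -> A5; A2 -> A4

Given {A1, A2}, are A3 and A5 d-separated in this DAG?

2 paths connect A3 and A5; each must be blocked for d-separation to hold:
Path 1: A3 ← A1 → A5
  A1 is a fork here and A1 is conditioned on, so the path is blocked at A1.
Path 2: A3 ← A2 → A5
  A2 is a fork here and A2 is conditioned on, so the path is blocked at A2.
Since every path is blocked, d-separation holds.

Yes — A3 and A5 are d-separated given {A1, A2}.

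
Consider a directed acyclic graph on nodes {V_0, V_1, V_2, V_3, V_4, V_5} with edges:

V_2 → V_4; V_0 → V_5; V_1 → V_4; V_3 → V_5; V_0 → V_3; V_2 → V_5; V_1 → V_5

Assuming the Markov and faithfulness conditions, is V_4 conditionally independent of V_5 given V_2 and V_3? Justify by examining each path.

2 paths connect V_4 and V_5; each must be blocked for d-separation to hold:
Path 1: V_4 ← V_1 → V_5
  V_1 is a fork and V_1 is not conditioned on — no node blocks this path, so it is active.
Path 2: V_4 ← V_2 → V_5
  V_2 is a fork here and V_2 is conditioned on, so the path is blocked at V_2.
Since the path V_4 ← V_1 → V_5 is active, V_4 and V_5 are not d-separated given {V_2, V_3}.

No — V_4 and V_5 are not d-separated given {V_2, V_3}.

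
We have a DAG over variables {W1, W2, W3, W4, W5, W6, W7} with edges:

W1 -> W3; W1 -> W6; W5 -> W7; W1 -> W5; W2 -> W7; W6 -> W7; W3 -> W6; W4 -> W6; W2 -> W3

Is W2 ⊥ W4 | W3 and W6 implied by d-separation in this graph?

6 paths connect W2 and W4; each must be blocked for d-separation to hold:
Path 1: W2 → W7 ← W6 ← W4
  W7 is a collider here and neither W7 nor any of its descendants is conditioned on, so the collider stays closed — the path is blocked at W7.
Path 2: W2 → W7 ← W5 ← W1 → W6 ← W4
  W7 is a collider here and neither W7 nor any of its descendants is conditioned on, so the collider stays closed — the path is blocked at W7.
Path 3: W2 → W7 ← W5 ← W1 → W3 → W6 ← W4
  W7 is a collider here and neither W7 nor any of its descendants is conditioned on, so the collider stays closed — the path is blocked at W7.
Path 4: W2 → W3 → W6 ← W4
  W3 is a chain here and W3 is conditioned on, so the path is blocked at W3.
Path 5: W2 → W3 ← W1 → W6 ← W4
  W3 is a collider and W3 is conditioned on, which opens it; W1 is a fork and W1 is not conditioned on; W6 is a collider and W6 is conditioned on, which opens it — no node blocks this path, so it is active.
Path 6: W2 → W3 ← W1 → W5 → W7 ← W6 ← W4
  W7 is a collider here and neither W7 nor any of its descendants is conditioned on, so the collider stays closed — the path is blocked at W7.
Because an active path exists, W2 and W4 are not d-separated.

No — W2 and W4 are not d-separated given {W3, W6}.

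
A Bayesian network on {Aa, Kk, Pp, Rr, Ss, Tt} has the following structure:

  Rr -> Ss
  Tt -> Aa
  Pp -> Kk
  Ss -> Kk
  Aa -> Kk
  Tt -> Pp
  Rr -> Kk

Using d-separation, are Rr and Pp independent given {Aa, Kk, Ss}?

Enumerating the 4 paths from Rr to Pp and testing each for blocking by {Aa, Kk, Ss}:
  1. Rr → Ss → Kk ← Pp — Ss:chain[blocks]; Kk:collider[open] ⇒ blocked
  2. Rr → Ss → Kk ← Aa ← Tt → Pp — Ss:chain[blocks]; Kk:collider[open]; Aa:chain[blocks]; Tt:fork[open] ⇒ blocked
  3. Rr → Kk ← Pp — Kk:collider[open] ⇒ active
  4. Rr → Kk ← Aa ← Tt → Pp — Kk:collider[open]; Aa:chain[blocks]; Tt:fork[open] ⇒ blocked
At least one path is unblocked, so d-separation fails.

No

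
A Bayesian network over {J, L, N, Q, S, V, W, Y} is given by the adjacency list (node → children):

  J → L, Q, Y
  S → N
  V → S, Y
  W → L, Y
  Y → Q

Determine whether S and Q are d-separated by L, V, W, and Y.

Yes

Enumerating the 3 paths from S to Q and testing each for blocking by {L, V, W, Y}:
Path 1: S ← V → Y ← J → Q
  V is a fork here and V is conditioned on, so the path is blocked at V.
Path 2: S ← V → Y ← W → L ← J → Q
  V is a fork here and V is conditioned on, so the path is blocked at V.
Path 3: S ← V → Y → Q
  V is a fork here and V is conditioned on, so the path is blocked at V.
Since every path is blocked, d-separation holds.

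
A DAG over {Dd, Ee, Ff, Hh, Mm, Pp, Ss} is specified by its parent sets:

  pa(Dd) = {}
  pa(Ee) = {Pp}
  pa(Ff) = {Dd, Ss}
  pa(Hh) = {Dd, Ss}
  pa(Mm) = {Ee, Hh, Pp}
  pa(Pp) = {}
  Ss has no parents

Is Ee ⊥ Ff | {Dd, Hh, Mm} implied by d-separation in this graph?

Enumerating the 4 paths from Ee to Ff and testing each for blocking by {Dd, Hh, Mm}:
Path 1: Ee ← Pp → Mm ← Hh ← Dd → Ff
  Hh is a chain here and Hh is conditioned on, so the path is blocked at Hh.
Path 2: Ee ← Pp → Mm ← Hh ← Ss → Ff
  Hh is a chain here and Hh is conditioned on, so the path is blocked at Hh.
Path 3: Ee → Mm ← Hh ← Dd → Ff
  Hh is a chain here and Hh is conditioned on, so the path is blocked at Hh.
Path 4: Ee → Mm ← Hh ← Ss → Ff
  Hh is a chain here and Hh is conditioned on, so the path is blocked at Hh.
All paths are blocked; Ee ⊥ Ff | {Dd, Hh, Mm} holds.

Yes — Ee and Ff are d-separated given {Dd, Hh, Mm}.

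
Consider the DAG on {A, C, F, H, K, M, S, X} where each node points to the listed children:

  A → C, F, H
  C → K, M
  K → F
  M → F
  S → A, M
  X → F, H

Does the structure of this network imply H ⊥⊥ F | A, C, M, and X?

Yes — H and F are d-separated given {A, C, M, X}.

We examine all 6 paths between H and F:
  1. H ← X → F — X:fork[blocks] ⇒ blocked
  2. H ← A → F — A:fork[blocks] ⇒ blocked
  3. H ← A → C → M → F — A:fork[blocks]; C:chain[blocks]; M:chain[blocks] ⇒ blocked
  4. H ← A → C → K → F — A:fork[blocks]; C:chain[blocks]; K:chain[open] ⇒ blocked
  5. H ← A ← S → M → F — A:chain[blocks]; S:fork[open]; M:chain[blocks] ⇒ blocked
  6. H ← A ← S → M ← C → K → F — A:chain[blocks]; S:fork[open]; M:collider[open]; C:fork[blocks]; K:chain[open] ⇒ blocked
Every path is blocked, so H and F are d-separated given {A, C, M, X}.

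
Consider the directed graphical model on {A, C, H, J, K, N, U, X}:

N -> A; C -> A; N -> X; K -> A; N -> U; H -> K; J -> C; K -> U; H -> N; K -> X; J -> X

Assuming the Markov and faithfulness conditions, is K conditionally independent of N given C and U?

We examine all 6 paths between K and N:
  1. K → A ← C ← J → X ← N — A:collider[blocks]; C:chain[blocks]; J:fork[open]; X:collider[blocks] ⇒ blocked
  2. K → A ← N — A:collider[blocks] ⇒ blocked
  3. K → U ← N — U:collider[open] ⇒ active
  4. K → X ← J → C → A ← N — X:collider[blocks]; J:fork[open]; C:chain[blocks]; A:collider[blocks] ⇒ blocked
  5. K → X ← N — X:collider[blocks] ⇒ blocked
  6. K ← H → N — H:fork[open] ⇒ active
Because an active path exists, K and N are not d-separated.

No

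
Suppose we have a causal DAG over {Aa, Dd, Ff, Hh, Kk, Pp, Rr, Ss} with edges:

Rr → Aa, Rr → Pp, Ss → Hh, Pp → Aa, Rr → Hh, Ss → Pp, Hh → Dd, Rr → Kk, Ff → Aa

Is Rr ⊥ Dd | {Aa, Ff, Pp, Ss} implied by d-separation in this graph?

There are 3 undirected paths between Rr and Dd; checking each against the conditioning set {Aa, Ff, Pp, Ss}:
Path 1: Rr → Aa ← Pp ← Ss → Hh → Dd
  Pp is a chain here and Pp is conditioned on, so the path is blocked at Pp.
Path 2: Rr → Pp ← Ss → Hh → Dd
  Ss is a fork here and Ss is conditioned on, so the path is blocked at Ss.
Path 3: Rr → Hh → Dd
  Hh is a chain and Hh is not conditioned on — no node blocks this path, so it is active.
At least one path is unblocked, so d-separation fails.

No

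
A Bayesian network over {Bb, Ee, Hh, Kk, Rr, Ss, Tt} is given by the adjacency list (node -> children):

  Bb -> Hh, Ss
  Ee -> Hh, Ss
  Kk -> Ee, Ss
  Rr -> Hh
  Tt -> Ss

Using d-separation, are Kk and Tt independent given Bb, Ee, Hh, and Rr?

Enumerating the 3 paths from Kk to Tt and testing each for blocking by {Bb, Ee, Hh, Rr}:
  1. Kk → Ee → Ss ← Tt — Ee:chain[blocks]; Ss:collider[blocks] ⇒ blocked
  2. Kk → Ee → Hh ← Bb → Ss ← Tt — Ee:chain[blocks]; Hh:collider[open]; Bb:fork[blocks]; Ss:collider[blocks] ⇒ blocked
  3. Kk → Ss ← Tt — Ss:collider[blocks] ⇒ blocked
Every path is blocked, so Kk and Tt are d-separated given {Bb, Ee, Hh, Rr}.

Yes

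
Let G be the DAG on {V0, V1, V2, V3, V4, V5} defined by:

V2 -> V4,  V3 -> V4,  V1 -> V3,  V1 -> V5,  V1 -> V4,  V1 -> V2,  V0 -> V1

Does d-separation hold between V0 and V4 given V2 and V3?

There are 3 undirected paths between V0 and V4; checking each against the conditioning set {V2, V3}:
Path 1: V0 → V1 → V2 → V4
  V2 is a chain here and V2 is conditioned on, so the path is blocked at V2.
Path 2: V0 → V1 → V3 → V4
  V3 is a chain here and V3 is conditioned on, so the path is blocked at V3.
Path 3: V0 → V1 → V4
  V1 is a chain and V1 is not conditioned on — no node blocks this path, so it is active.
At least one path is unblocked, so d-separation fails.

No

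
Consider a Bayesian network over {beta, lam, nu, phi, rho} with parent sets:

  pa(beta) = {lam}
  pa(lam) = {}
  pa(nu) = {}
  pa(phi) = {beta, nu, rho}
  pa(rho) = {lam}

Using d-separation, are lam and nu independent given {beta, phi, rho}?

We examine all 2 paths between lam and nu:
  1. lam → beta → phi ← nu — beta:chain[blocks]; phi:collider[open] ⇒ blocked
  2. lam → rho → phi ← nu — rho:chain[blocks]; phi:collider[open] ⇒ blocked
Since every path is blocked, d-separation holds.

Yes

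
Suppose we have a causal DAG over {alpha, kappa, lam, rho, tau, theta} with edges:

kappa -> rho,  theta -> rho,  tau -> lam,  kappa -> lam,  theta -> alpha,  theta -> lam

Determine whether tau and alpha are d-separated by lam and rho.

No

We examine all 2 paths between tau and alpha:
Path 1: tau → lam ← kappa → rho ← theta → alpha
  lam is a collider and lam is conditioned on, which opens it; kappa is a fork and kappa is not conditioned on; rho is a collider and rho is conditioned on, which opens it; theta is a fork and theta is not conditioned on — no node blocks this path, so it is active.
Path 2: tau → lam ← theta → alpha
  lam is a collider and lam is conditioned on, which opens it; theta is a fork and theta is not conditioned on — no node blocks this path, so it is active.
Since the path tau → lam ← kappa → rho ← theta → alpha is active, tau and alpha are not d-separated given {lam, rho}.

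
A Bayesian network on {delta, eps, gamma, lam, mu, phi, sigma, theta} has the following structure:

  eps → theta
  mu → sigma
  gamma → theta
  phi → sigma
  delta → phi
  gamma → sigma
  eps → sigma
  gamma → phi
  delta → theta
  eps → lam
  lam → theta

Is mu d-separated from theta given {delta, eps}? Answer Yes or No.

Yes

6 paths connect mu and theta; each must be blocked for d-separation to hold:
  1. mu → sigma ← eps → lam → theta — sigma:collider[blocks]; eps:fork[blocks]; lam:chain[open] ⇒ blocked
  2. mu → sigma ← eps → theta — sigma:collider[blocks]; eps:fork[blocks] ⇒ blocked
  3. mu → sigma ← gamma → phi ← delta → theta — sigma:collider[blocks]; gamma:fork[open]; phi:collider[blocks]; delta:fork[blocks] ⇒ blocked
  4. mu → sigma ← gamma → theta — sigma:collider[blocks]; gamma:fork[open] ⇒ blocked
  5. mu → sigma ← phi ← gamma → theta — sigma:collider[blocks]; phi:chain[open]; gamma:fork[open] ⇒ blocked
  6. mu → sigma ← phi ← delta → theta — sigma:collider[blocks]; phi:chain[open]; delta:fork[blocks] ⇒ blocked
Since every path is blocked, d-separation holds.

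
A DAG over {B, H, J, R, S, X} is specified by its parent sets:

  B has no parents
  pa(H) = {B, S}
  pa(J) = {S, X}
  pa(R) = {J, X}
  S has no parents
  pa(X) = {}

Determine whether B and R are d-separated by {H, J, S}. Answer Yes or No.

There are 2 undirected paths between B and R; checking each against the conditioning set {H, J, S}:
Path 1: B → H ← S → J → R
  S is a fork here and S is conditioned on, so the path is blocked at S.
Path 2: B → H ← S → J ← X → R
  S is a fork here and S is conditioned on, so the path is blocked at S.
Every path is blocked, so B and R are d-separated given {H, J, S}.

Yes — B and R are d-separated given {H, J, S}.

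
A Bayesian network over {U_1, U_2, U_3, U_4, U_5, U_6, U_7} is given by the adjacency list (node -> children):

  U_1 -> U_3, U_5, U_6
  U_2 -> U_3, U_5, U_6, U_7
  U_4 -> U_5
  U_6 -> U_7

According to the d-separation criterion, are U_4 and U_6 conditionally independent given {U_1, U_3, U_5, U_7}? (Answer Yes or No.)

There are 6 undirected paths between U_4 and U_6; checking each against the conditioning set {U_1, U_3, U_5, U_7}:
Path 1: U_4 → U_5 ← U_1 → U_3 ← U_2 → U_7 ← U_6
  U_1 is a fork here and U_1 is conditioned on, so the path is blocked at U_1.
Path 2: U_4 → U_5 ← U_1 → U_3 ← U_2 → U_6
  U_1 is a fork here and U_1 is conditioned on, so the path is blocked at U_1.
Path 3: U_4 → U_5 ← U_1 → U_6
  U_1 is a fork here and U_1 is conditioned on, so the path is blocked at U_1.
Path 4: U_4 → U_5 ← U_2 → U_7 ← U_6
  U_5 is a collider and U_5 is conditioned on, which opens it; U_2 is a fork and U_2 is not conditioned on; U_7 is a collider and U_7 is conditioned on, which opens it — no node blocks this path, so it is active.
Path 5: U_4 → U_5 ← U_2 → U_3 ← U_1 → U_6
  U_1 is a fork here and U_1 is conditioned on, so the path is blocked at U_1.
Path 6: U_4 → U_5 ← U_2 → U_6
  U_5 is a collider and U_5 is conditioned on, which opens it; U_2 is a fork and U_2 is not conditioned on — no node blocks this path, so it is active.
Because an active path exists, U_4 and U_6 are not d-separated.

No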